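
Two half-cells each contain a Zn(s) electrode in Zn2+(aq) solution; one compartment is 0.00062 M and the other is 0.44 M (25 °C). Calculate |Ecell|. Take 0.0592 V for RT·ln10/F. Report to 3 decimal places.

0.084 V

For a concentration cell E°cell = 0, since both electrodes use the same couple.
The compartment with the higher Zn2+(aq) concentration (0.44 M) acts as the cathode; ions are reduced there and produced at the dilute (0.00062 M) anode.
With n = 2, Ecell = −(0.0592/2)·log([dilute]/[conc]) = −(0.0592/2)·log(0.00062/0.44) = +0.084 V.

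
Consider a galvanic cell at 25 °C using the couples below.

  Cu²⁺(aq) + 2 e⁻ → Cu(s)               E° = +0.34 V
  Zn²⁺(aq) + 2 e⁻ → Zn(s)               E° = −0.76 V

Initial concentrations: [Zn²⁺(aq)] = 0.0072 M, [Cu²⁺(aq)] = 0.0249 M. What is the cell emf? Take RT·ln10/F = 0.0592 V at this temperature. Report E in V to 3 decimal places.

Cu²⁺/Cu is reduced (cathode, E° = +0.34 V) and Zn²⁺/Zn is oxidized (anode).
The standard potential is +0.34 − (−0.76) = +1.10 V and the balanced reaction transfers n = 2 electrons.
For the overall reaction Cu²⁺(aq) + Zn(s) → Cu(s) + Zn²⁺(aq), Q = [Zn²⁺(aq)] / [Cu²⁺(aq)] = 0.289, giving log Q = −0.539.
By the Nernst equation, E = +1.10 − (0.0592/2)·(−0.539) = +1.116 V.

+1.116 V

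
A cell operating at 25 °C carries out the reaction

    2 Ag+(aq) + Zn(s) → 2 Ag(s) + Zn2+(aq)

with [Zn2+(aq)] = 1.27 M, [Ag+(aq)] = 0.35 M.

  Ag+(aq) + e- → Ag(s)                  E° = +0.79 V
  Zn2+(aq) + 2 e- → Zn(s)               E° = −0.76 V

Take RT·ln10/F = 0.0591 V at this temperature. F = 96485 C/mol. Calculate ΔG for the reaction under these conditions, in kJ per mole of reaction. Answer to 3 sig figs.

With Ag⁺/Ag reduced at the cathode, E°cell = +0.79 − (−0.76) = +1.55 V and n = 2.
Here Q = [Zn2+(aq)] / [Ag+(aq)]^2 = 10.4 (log Q = 1.016), giving E = +1.55 − (0.0591/2)·(1.016) = +1.5200 V.
Then ΔG = −nFE = −2 × 96485 × +1.5200 J/mol = −293 kJ/mol.

−293 kJ/mol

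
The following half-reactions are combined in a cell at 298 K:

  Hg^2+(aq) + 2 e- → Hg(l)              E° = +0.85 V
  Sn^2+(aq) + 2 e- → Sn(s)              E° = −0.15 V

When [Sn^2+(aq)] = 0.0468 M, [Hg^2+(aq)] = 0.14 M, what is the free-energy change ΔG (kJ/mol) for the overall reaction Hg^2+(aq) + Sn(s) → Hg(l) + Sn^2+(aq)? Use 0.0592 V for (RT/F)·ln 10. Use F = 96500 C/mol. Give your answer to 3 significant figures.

The standard cell potential is +0.85 − (−0.15) = +1.00 V, with n = 2 electrons in the balanced equation.
The reaction quotient is [Sn^2+(aq)] / [Hg^2+(aq)] = 0.334; by Nernst, E = +1.00 − (0.0592/2)(−0.476) = +1.0141 V.
ΔG = −nFE = −(2)(96500)(+1.0141) J/mol = −196 kJ/mol.

−196 kJ/mol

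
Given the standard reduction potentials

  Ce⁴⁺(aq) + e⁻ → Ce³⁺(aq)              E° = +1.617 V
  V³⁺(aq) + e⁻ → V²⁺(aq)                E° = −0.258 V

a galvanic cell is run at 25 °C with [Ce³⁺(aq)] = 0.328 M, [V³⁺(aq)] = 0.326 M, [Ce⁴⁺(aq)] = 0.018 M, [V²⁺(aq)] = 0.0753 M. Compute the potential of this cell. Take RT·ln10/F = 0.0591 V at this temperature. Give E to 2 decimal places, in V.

+1.76 V

Since E°(Ce⁴⁺/Ce³⁺) > E°(V³⁺/V²⁺), Ce⁴⁺/Ce³⁺ serves as the cathode.
The standard potential is +1.617 − (−0.258) = +1.875 V and the balanced reaction transfers n = 1 electron.
Balancing gives Ce⁴⁺(aq) + V²⁺(aq) → Ce³⁺(aq) + V³⁺(aq); hence Q = ([Ce³⁺(aq)]·[V³⁺(aq)]) / ([Ce⁴⁺(aq)]·[V²⁺(aq)]) = 78.9 (log Q = 1.897).
By the Nernst equation, E = +1.875 − (0.0591/1)·(1.897) = +1.76 V.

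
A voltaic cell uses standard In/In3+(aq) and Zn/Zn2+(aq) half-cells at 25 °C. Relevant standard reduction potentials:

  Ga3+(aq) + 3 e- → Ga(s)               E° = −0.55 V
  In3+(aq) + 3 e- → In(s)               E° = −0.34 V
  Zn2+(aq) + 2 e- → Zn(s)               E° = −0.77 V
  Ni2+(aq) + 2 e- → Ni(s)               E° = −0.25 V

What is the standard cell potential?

+0.43 V

Of the two couples in this cell, the one with the more positive reduction potential is reduced at the cathode: here that is In³⁺/In (−0.34 V); Zn²⁺/Zn (−0.77 V) is the anode.
E°cell = E°(cathode) − E°(anode) = −0.34 − (−0.77) = +0.43 V.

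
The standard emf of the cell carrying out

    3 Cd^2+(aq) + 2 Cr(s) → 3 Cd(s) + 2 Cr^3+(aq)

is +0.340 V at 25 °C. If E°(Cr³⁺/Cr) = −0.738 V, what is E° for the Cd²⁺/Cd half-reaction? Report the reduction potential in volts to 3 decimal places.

−0.398 V

In the reaction as written the Cd²⁺/Cd couple is reduced (cathode) and Cr³⁺/Cr is oxidized (anode), so E°cell = E°(Cd²⁺/Cd) − E°(Cr³⁺/Cr).
E°(Cd²⁺/Cd) = E°cell + E°(anode) = +0.340 + (−0.738) = −0.398 V.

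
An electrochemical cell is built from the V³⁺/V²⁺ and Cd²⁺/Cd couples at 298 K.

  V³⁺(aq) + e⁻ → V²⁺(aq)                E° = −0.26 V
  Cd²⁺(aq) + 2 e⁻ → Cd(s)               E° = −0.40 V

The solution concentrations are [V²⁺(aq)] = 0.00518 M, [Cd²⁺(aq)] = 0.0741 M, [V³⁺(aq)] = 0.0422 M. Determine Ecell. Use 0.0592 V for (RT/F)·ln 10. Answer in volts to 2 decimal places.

+0.23 V

Since E°(V³⁺/V²⁺) > E°(Cd²⁺/Cd), V³⁺/V²⁺ serves as the cathode.
E°cell = E°cat − E°an = −0.26 − (−0.40) = +0.14 V; n = 2.
For the overall reaction 2 V³⁺(aq) + Cd(s) → 2 V²⁺(aq) + Cd²⁺(aq), Q = ([V²⁺(aq)]^2·[Cd²⁺(aq)]) / [V³⁺(aq)]^2 = 0.00112, giving log Q = −2.952.
Applying E = E° − (RT ln10/nF)·log Q gives +0.14 − (0.0592/2)(−2.952) = +0.23 V.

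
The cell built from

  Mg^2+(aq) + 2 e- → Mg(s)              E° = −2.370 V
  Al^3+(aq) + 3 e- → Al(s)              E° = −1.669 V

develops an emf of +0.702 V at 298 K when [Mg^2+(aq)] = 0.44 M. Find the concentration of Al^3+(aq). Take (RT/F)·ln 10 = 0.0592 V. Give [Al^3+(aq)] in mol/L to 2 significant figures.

0.33 M

The Al³⁺/Al couple has the larger reduction potential, so it is the cathode: E°cell = −1.669 − (−2.370) = +0.701 V and n = 6.
Since E = E° − (0.0592/n)·log Q, log Q = n(E° − E)/0.0592 = −0.101.
For 2 Al^3+(aq) + 3 Mg(s) → 2 Al(s) + 3 Mg^2+(aq), the reaction quotient is Q = [Mg^2+(aq)]^3 / [Al^3+(aq)]^2.
Isolating [Al^3+(aq)] in Q = 10^{−0.101} yields log [Al^3+(aq)] = −0.484, i.e. 0.33 M.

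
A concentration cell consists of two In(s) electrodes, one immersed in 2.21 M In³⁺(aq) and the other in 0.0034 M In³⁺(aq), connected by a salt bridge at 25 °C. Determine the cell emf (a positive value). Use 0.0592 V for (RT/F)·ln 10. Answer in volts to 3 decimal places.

0.056 V

For a concentration cell E°cell = 0, since both electrodes use the same couple.
The compartment with the higher In³⁺(aq) concentration (2.21 M) acts as the cathode; ions are reduced there and produced at the dilute (0.0034 M) anode.
With n = 3, Ecell = −(0.0592/3)·log([dilute]/[conc]) = −(0.0592/3)·log(0.0034/2.21) = +0.056 V.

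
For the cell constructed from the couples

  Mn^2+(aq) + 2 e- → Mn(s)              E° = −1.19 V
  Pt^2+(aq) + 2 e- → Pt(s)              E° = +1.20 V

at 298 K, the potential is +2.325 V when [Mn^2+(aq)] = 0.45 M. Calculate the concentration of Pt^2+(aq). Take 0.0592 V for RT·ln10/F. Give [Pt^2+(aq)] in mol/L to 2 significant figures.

The Pt²⁺/Pt couple has the larger reduction potential, so it is the cathode: E°cell = +1.20 − (−1.19) = +2.39 V and n = 2.
Since E = E° − (0.0592/n)·log Q, log Q = n(E° − E)/0.0592 = 2.196.
For Pt^2+(aq) + Mn(s) → Pt(s) + Mn^2+(aq), the reaction quotient is Q = [Mn^2+(aq)] / [Pt^2+(aq)].
Isolating [Pt^2+(aq)] in Q = 10^{2.196} yields log [Pt^2+(aq)] = −2.543, i.e. 0.0029 M.

0.0029 M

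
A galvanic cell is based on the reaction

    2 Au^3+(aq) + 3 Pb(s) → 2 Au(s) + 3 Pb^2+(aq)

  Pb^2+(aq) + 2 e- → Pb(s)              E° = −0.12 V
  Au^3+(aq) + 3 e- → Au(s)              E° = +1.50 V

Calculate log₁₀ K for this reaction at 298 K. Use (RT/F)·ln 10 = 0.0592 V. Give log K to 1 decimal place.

The Au³⁺/Au couple is reduced (cathode); E°cell = +1.50 − (−0.12) = +1.62 V with n = 6.
At equilibrium E = 0, so log K = nE°cell / 0.0592 = (6)(+1.62) / 0.0592 = 164.2.

log K = 164.2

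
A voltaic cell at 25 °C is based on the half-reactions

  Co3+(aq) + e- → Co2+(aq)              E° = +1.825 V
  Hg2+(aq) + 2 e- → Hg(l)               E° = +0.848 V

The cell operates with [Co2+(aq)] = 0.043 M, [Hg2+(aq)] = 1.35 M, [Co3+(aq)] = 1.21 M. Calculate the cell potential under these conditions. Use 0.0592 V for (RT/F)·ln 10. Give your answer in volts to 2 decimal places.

The Co³⁺/Co²⁺ couple has the more positive E°, so it is the cathode; Hg²⁺/Hg is the anode.
E°cell = E°cat − E°an = +1.825 − (+0.848) = +0.977 V; n = 2.
The balanced reaction is 2 Co3+(aq) + Hg(l) → 2 Co2+(aq) + Hg2+(aq), so Q = ([Co2+(aq)]^2·[Hg2+(aq)]) / [Co3+(aq)]^2 = 0.0017 and log Q = −2.768.
Applying E = E° − (RT ln10/nF)·log Q gives +0.977 − (0.0592/2)(−2.768) = +1.06 V.

+1.06 V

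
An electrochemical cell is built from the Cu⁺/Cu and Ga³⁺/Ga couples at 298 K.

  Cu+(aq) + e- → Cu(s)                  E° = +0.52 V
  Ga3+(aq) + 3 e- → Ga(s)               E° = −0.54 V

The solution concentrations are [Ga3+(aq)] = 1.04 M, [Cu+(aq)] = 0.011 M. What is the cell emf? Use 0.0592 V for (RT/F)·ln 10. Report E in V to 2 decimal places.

Since E°(Cu⁺/Cu) > E°(Ga³⁺/Ga), Cu⁺/Cu serves as the cathode.
The standard potential is +0.52 − (−0.54) = +1.06 V and the balanced reaction transfers n = 3 electrons.
The balanced reaction is 3 Cu+(aq) + Ga(s) → 3 Cu(s) + Ga3+(aq), so Q = [Ga3+(aq)] / [Cu+(aq)]^3 = 7.81×10^5 and log Q = 5.893.
Applying E = E° − (RT ln10/nF)·log Q gives +1.06 − (0.0592/3)(5.893) = +0.94 V.

+0.94 V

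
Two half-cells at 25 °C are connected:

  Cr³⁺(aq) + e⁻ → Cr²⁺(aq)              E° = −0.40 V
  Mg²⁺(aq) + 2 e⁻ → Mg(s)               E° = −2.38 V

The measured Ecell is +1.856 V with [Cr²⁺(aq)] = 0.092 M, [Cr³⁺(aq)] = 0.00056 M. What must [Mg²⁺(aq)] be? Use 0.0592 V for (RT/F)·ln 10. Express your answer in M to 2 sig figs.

Cr³⁺/Cr²⁺ is the cathode (higher E°); E°cell = −0.40 − (−2.38) = +1.98 V with n = 2.
Since E = E° − (0.0592/n)·log Q, log Q = n(E° − E)/0.0592 = 4.189.
Balancing electrons gives 2 Cr³⁺(aq) + Mg(s) → 2 Cr²⁺(aq) + Mg²⁺(aq); thus Q = ([Cr²⁺(aq)]^2·[Mg²⁺(aq)]) / [Cr³⁺(aq)]^2.
Isolating [Mg²⁺(aq)] in Q = 10^{4.189} yields log [Mg²⁺(aq)] = −0.242, i.e. 0.57 M.

0.57 M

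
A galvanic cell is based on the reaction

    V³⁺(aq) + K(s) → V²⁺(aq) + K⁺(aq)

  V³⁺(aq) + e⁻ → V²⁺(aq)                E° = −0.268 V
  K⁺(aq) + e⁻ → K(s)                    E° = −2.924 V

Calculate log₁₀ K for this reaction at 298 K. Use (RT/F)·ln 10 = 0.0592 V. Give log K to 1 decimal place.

The V³⁺/V²⁺ couple is reduced (cathode); E°cell = −0.268 − (−2.924) = +2.656 V with n = 1.
At equilibrium E = 0, so log K = nE°cell / 0.0592 = (1)(+2.656) / 0.0592 = 44.9.

log K = 44.9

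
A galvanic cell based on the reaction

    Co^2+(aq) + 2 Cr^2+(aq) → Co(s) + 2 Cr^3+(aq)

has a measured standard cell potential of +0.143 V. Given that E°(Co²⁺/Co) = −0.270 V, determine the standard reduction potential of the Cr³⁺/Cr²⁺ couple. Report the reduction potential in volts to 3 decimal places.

−0.413 V

In the reaction as written the Co²⁺/Co couple is reduced (cathode) and Cr³⁺/Cr²⁺ is oxidized (anode), so E°cell = E°(Co²⁺/Co) − E°(Cr³⁺/Cr²⁺).
E°(Cr³⁺/Cr²⁺) = E°(cathode) − E°cell = −0.270 − (+0.143) = −0.413 V.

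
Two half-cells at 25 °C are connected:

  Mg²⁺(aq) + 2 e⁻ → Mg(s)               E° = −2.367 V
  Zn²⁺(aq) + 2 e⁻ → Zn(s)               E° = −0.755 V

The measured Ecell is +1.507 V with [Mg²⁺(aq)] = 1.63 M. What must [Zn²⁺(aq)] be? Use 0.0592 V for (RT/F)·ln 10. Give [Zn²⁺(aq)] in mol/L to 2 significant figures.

With Zn²⁺/Zn at the cathode and Mg²⁺/Mg at the anode, E°cell = −0.755 − (−2.367) = +1.612 V (n = 2).
Rearranging E = E° − (0.0592/n)·log Q gives log Q = 2(+1.612 − (+1.507))/0.0592 = 3.547.
Balancing electrons gives Zn²⁺(aq) + Mg(s) → Zn(s) + Mg²⁺(aq); thus Q = [Mg²⁺(aq)] / [Zn²⁺(aq)].
Isolating [Zn²⁺(aq)] in Q = 10^{3.547} yields log [Zn²⁺(aq)] = −3.335, i.e. 0.00046 M.

0.00046 M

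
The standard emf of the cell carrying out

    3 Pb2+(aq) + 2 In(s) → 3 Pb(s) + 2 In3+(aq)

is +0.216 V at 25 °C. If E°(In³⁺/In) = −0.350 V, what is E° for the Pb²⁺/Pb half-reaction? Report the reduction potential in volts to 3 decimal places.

−0.134 V

In the reaction as written the Pb²⁺/Pb couple is reduced (cathode) and In³⁺/In is oxidized (anode), so E°cell = E°(Pb²⁺/Pb) − E°(In³⁺/In).
E°(Pb²⁺/Pb) = E°cell + E°(anode) = +0.216 + (−0.350) = −0.134 V.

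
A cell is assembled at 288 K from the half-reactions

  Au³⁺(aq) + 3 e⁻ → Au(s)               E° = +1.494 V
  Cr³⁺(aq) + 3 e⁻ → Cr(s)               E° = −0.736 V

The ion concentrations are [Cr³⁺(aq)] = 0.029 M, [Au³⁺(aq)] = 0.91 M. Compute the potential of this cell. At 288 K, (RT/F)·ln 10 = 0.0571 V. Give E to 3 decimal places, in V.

The Au³⁺/Au couple has the more positive E°, so it is the cathode; Cr³⁺/Cr is the anode.
E°cell = E°cat − E°an = +1.494 − (−0.736) = +2.230 V; n = 3.
The balanced reaction is Au³⁺(aq) + Cr(s) → Au(s) + Cr³⁺(aq), so Q = [Cr³⁺(aq)] / [Au³⁺(aq)] = 0.0319 and log Q = −1.497.
E = E° − (0.0571/n)·log Q = +2.230 − (0.0571/3)(−1.497) = +2.258 V.

+2.258 V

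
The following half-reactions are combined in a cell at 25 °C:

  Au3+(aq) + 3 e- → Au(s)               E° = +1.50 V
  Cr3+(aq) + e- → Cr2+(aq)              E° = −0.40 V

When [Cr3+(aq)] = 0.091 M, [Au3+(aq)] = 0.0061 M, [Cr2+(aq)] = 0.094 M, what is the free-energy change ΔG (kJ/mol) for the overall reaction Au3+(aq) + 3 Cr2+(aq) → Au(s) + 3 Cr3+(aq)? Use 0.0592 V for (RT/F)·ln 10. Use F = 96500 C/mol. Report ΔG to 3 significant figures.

−538 kJ/mol

The standard cell potential is +1.50 − (−0.40) = +1.90 V, with n = 3 electrons in the balanced equation.
The reaction quotient is [Cr3+(aq)]^3 / ([Au3+(aq)]·[Cr2+(aq)]^3) = 149; by Nernst, E = +1.90 − (0.0592/3)(2.172) = +1.8571 V.
Then ΔG = −nFE = −3 × 96500 × +1.8571 J/mol = −538 kJ/mol.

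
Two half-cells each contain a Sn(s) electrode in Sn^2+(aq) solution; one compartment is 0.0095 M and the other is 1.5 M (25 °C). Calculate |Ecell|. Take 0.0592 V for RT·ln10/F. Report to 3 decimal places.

For a concentration cell E°cell = 0, since both electrodes use the same couple.
The compartment with the higher Sn^2+(aq) concentration (1.5 M) acts as the cathode; ions are reduced there and produced at the dilute (0.0095 M) anode.
With n = 2, Ecell = −(0.0592/2)·log([dilute]/[conc]) = −(0.0592/2)·log(0.0095/1.5) = +0.065 V.

0.065 V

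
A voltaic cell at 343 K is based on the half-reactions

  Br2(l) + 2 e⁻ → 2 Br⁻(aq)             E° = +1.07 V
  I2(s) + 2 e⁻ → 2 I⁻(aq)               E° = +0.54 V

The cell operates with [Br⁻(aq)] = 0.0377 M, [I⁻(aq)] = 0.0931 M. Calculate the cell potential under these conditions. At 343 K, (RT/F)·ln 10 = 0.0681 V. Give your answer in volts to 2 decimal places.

The Br₂/Br⁻ couple has the more positive E°, so it is the cathode; I₂/I⁻ is the anode.
E°cell = +1.07 − (+0.54) = +0.53 V, with n = 2 electrons transferred.
Balancing gives Br2(l) + 2 I⁻(aq) → 2 Br⁻(aq) + I2(s); hence Q = [Br⁻(aq)]^2 / [I⁻(aq)]^2 = 0.164 (log Q = −0.785).
Applying E = E° − (RT ln10/nF)·log Q gives +0.53 − (0.0681/2)(−0.785) = +0.56 V.

+0.56 V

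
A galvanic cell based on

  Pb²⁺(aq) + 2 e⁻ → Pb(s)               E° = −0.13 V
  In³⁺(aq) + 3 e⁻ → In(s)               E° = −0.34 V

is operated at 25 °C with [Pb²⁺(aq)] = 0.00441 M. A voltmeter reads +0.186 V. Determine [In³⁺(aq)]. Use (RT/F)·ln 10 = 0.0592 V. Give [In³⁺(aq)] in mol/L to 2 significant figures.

With Pb²⁺/Pb at the cathode and In³⁺/In at the anode, E°cell = −0.13 − (−0.34) = +0.21 V (n = 6).
From the Nernst equation, log Q = n(E° − E)/0.0592 = 6·(+0.21 − (+0.186))/0.0592 = 2.432.
Balancing electrons gives 3 Pb²⁺(aq) + 2 In(s) → 3 Pb(s) + 2 In³⁺(aq); thus Q = [In³⁺(aq)]^2 / [Pb²⁺(aq)]^3.
Solving for the unknown gives log [In³⁺(aq)] = −2.317, so [In³⁺(aq)] ≈ 0.0048 M.

0.0048 M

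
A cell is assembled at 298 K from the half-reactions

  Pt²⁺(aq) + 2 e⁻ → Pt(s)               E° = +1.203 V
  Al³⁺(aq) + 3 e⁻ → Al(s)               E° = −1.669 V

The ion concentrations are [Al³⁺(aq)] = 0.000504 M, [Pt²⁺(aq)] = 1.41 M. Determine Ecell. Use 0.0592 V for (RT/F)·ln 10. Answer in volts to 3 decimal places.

+2.941 V

Pt²⁺/Pt is reduced (cathode, E° = +1.203 V) and Al³⁺/Al is oxidized (anode).
E°cell = E°cat − E°an = +1.203 − (−1.669) = +2.872 V; n = 6.
Balancing gives 3 Pt²⁺(aq) + 2 Al(s) → 3 Pt(s) + 2 Al³⁺(aq); hence Q = [Al³⁺(aq)]^2 / [Pt²⁺(aq)]^3 = 9.06×10^−8 (log Q = −7.043).
By the Nernst equation, E = +2.872 − (0.0592/6)·(−7.043) = +2.941 V.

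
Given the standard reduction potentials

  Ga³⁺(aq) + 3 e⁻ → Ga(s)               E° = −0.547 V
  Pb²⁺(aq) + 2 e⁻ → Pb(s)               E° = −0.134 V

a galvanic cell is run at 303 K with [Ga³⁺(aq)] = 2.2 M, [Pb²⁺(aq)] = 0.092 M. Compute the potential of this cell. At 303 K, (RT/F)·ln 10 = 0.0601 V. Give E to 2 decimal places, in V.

+0.38 V

The Pb²⁺/Pb couple has the more positive E°, so it is the cathode; Ga³⁺/Ga is the anode.
E°cell = E°cat − E°an = −0.134 − (−0.547) = +0.413 V; n = 6.
The balanced reaction is 3 Pb²⁺(aq) + 2 Ga(s) → 3 Pb(s) + 2 Ga³⁺(aq), so Q = [Ga³⁺(aq)]^2 / [Pb²⁺(aq)]^3 = 6.22×10^3 and log Q = 3.793.
Applying E = E° − (RT ln10/nF)·log Q gives +0.413 − (0.0601/6)(3.793) = +0.38 V.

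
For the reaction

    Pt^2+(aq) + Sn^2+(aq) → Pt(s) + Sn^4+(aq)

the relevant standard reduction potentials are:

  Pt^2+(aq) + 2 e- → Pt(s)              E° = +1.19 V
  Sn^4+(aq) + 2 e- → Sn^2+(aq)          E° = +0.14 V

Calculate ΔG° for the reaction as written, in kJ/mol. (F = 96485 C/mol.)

In the reaction as written Pt^2+(aq) is reduced, so the Pt²⁺/Pt couple is the cathode and Sn⁴⁺/Sn²⁺ is the anode.
E°cell = +1.19 − (+0.14) = +1.05 V; balancing electrons gives n = 2.
ΔG° = −nFE°cell = −(2)(96485)(+1.05) J/mol = −203 kJ/mol.

−203 kJ/mol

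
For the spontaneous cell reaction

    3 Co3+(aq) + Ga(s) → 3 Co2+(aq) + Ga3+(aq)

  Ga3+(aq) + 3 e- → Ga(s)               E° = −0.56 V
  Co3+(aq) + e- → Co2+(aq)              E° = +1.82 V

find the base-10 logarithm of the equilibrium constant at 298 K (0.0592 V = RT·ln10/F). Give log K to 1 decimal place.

log K = 120.6

The Co³⁺/Co²⁺ couple is reduced (cathode); E°cell = +1.82 − (−0.56) = +2.38 V with n = 3.
At equilibrium E = 0, so log K = nE°cell / 0.0592 = (3)(+2.38) / 0.0592 = 120.6.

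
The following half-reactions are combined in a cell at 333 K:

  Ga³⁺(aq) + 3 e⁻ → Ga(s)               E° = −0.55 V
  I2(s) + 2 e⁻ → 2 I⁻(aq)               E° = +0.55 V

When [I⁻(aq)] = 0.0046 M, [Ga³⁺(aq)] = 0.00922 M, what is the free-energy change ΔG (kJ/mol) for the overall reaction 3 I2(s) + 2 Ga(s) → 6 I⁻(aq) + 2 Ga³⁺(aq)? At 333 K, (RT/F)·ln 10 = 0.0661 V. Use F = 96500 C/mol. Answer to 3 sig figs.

With I₂/I⁻ reduced at the cathode, E°cell = +0.55 − (−0.55) = +1.10 V and n = 6.
The reaction quotient is [I⁻(aq)]^6·[Ga³⁺(aq)]^2 = 8.05×10^−19; by Nernst, E = +1.10 − (0.0661/6)(−18.094) = +1.2993 V.
ΔG = −nFE = −(6)(96500)(+1.2993) J/mol = −752 kJ/mol.

−752 kJ/mol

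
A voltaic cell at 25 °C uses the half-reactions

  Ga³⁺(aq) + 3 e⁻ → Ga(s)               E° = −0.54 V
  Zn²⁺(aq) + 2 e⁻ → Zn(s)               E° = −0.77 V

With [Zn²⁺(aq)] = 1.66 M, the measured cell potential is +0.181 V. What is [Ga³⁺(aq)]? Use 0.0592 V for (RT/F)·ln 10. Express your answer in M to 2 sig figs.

0.0070 M

The Ga³⁺/Ga couple has the larger reduction potential, so it is the cathode: E°cell = −0.54 − (−0.77) = +0.23 V and n = 6.
Rearranging E = E° − (0.0592/n)·log Q gives log Q = 6(+0.23 − (+0.181))/0.0592 = 4.966.
Balancing electrons gives 2 Ga³⁺(aq) + 3 Zn(s) → 2 Ga(s) + 3 Zn²⁺(aq); thus Q = [Zn²⁺(aq)]^3 / [Ga³⁺(aq)]^2.
Solving for the unknown gives log [Ga³⁺(aq)] = −2.153, so [Ga³⁺(aq)] ≈ 0.0070 M.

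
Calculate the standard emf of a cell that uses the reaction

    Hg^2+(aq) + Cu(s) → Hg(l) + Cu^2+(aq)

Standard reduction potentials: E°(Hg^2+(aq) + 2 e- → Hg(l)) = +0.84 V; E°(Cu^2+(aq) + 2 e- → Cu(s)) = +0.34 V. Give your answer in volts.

Hg^2+(aq) gains electrons, so the Hg²⁺/Hg couple is the cathode; the Cu²⁺/Cu couple is the anode.
E°cell = E°(cathode) − E°(anode) = +0.84 − (+0.34) = +0.50 V.
The positive value indicates the reaction is spontaneous as written.

+0.50 V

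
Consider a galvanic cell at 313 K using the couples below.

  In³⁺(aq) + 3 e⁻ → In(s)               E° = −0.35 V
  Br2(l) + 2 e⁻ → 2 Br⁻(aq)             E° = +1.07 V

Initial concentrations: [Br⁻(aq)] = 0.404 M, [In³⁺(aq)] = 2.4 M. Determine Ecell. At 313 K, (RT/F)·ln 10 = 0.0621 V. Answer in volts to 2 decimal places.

The Br₂/Br⁻ couple has the more positive E°, so it is the cathode; In³⁺/In is the anode.
E°cell = E°cat − E°an = +1.07 − (−0.35) = +1.42 V; n = 6.
Balancing gives 3 Br2(l) + 2 In(s) → 6 Br⁻(aq) + 2 In³⁺(aq); hence Q = [Br⁻(aq)]^6·[In³⁺(aq)]^2 = 0.025 (log Q = −1.601).
By the Nernst equation, E = +1.42 − (0.0621/6)·(−1.601) = +1.44 V.

+1.44 V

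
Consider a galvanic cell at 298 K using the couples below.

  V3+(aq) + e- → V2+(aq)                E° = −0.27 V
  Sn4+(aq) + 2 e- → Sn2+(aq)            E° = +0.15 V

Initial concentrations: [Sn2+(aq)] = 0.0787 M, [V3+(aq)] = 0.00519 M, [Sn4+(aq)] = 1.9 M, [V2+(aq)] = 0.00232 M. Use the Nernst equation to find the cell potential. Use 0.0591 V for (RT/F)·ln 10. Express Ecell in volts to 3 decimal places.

Sn⁴⁺/Sn²⁺ is reduced (cathode, E° = +0.15 V) and V³⁺/V²⁺ is oxidized (anode).
The standard potential is +0.15 − (−0.27) = +0.42 V and the balanced reaction transfers n = 2 electrons.
The balanced reaction is Sn4+(aq) + 2 V2+(aq) → Sn2+(aq) + 2 V3+(aq), so Q = ([Sn2+(aq)]·[V3+(aq)]^2) / ([Sn4+(aq)]·[V2+(aq)]^2) = 0.207 and log Q = −0.683.
By the Nernst equation, E = +0.42 − (0.0591/2)·(−0.683) = +0.440 V.

+0.440 V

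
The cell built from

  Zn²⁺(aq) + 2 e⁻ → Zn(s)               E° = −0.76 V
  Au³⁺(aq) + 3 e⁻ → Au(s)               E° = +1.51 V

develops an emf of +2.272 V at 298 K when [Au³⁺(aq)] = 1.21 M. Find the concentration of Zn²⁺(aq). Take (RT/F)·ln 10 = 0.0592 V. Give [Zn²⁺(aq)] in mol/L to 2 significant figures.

0.97 M

With Au³⁺/Au at the cathode and Zn²⁺/Zn at the anode, E°cell = +1.51 − (−0.76) = +2.27 V (n = 6).
Since E = E° − (0.0592/n)·log Q, log Q = n(E° − E)/0.0592 = −0.203.
For 2 Au³⁺(aq) + 3 Zn(s) → 2 Au(s) + 3 Zn²⁺(aq), the reaction quotient is Q = [Zn²⁺(aq)]^3 / [Au³⁺(aq)]^2.
Substituting the known concentrations and solving, log [Zn²⁺(aq)] = −0.012 and [Zn²⁺(aq)] = 0.97 M.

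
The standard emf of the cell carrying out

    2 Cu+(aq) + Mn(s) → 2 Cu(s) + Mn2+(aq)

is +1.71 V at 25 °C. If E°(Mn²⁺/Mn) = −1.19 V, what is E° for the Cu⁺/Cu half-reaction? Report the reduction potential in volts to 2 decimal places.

+0.52 V

In the reaction as written the Cu⁺/Cu couple is reduced (cathode) and Mn²⁺/Mn is oxidized (anode), so E°cell = E°(Cu⁺/Cu) − E°(Mn²⁺/Mn).
E°(Cu⁺/Cu) = E°cell + E°(anode) = +1.71 + (−1.19) = +0.52 V.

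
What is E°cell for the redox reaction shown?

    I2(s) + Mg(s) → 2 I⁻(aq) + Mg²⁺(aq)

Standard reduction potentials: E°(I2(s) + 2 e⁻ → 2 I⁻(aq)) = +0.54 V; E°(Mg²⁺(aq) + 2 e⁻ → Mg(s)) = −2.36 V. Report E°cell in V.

In the reaction as written, I2(s) is reduced (cathode) and Mg²⁺(aq) is produced by oxidation at the anode.
E°cell = E°(cathode) − E°(anode) = +0.54 − (−2.36) = +2.90 V.
The positive value indicates the reaction is spontaneous as written.

+2.90 V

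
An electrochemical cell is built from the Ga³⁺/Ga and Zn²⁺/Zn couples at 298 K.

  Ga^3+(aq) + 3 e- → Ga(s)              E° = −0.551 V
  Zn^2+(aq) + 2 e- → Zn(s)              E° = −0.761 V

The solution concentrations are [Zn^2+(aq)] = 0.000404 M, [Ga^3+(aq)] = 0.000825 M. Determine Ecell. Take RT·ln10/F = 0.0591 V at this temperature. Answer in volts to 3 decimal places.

+0.250 V

Since E°(Ga³⁺/Ga) > E°(Zn²⁺/Zn), Ga³⁺/Ga serves as the cathode.
E°cell = −0.551 − (−0.761) = +0.210 V, with n = 6 electrons transferred.
The balanced reaction is 2 Ga^3+(aq) + 3 Zn(s) → 2 Ga(s) + 3 Zn^2+(aq), so Q = [Zn^2+(aq)]^3 / [Ga^3+(aq)]^2 = 9.69×10^−5 and log Q = −4.014.
E = E° − (0.0591/n)·log Q = +0.210 − (0.0591/6)(−4.014) = +0.250 V.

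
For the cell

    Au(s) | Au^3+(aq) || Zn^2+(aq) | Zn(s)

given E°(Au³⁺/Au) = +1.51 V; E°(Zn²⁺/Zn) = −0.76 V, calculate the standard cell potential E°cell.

−2.27 V

By convention the left-hand electrode in cell notation is the anode (oxidation) and the right-hand electrode is the cathode (reduction).
E°cell = E°(right) − E°(left) = −0.76 − (+1.51) = −2.27 V.
The negative sign shows that, as written, the cell would require an external voltage to drive the reaction.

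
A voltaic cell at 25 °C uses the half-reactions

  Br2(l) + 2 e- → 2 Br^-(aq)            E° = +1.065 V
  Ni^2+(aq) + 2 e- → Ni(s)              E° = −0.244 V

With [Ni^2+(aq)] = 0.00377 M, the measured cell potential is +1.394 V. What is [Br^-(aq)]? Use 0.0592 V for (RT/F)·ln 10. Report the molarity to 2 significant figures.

0.60 M

With Br₂/Br⁻ at the cathode and Ni²⁺/Ni at the anode, E°cell = +1.065 − (−0.244) = +1.309 V (n = 2).
Since E = E° − (0.0592/n)·log Q, log Q = n(E° − E)/0.0592 = −2.872.
The balanced reaction is Br2(l) + Ni(s) → 2 Br^-(aq) + Ni^2+(aq), so Q = [Br^-(aq)]^2·[Ni^2+(aq)].
Isolating [Br^-(aq)] in Q = 10^{−2.872} yields log [Br^-(aq)] = −0.224, i.e. 0.60 M.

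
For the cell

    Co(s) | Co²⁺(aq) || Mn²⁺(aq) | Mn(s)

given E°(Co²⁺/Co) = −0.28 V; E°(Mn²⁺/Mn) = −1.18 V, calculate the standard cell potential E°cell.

By convention the left-hand electrode in cell notation is the anode (oxidation) and the right-hand electrode is the cathode (reduction).
E°cell = E°(right) − E°(left) = −1.18 − (−0.28) = −0.90 V.
The negative sign shows that, as written, the cell would require an external voltage to drive the reaction.

−0.90 V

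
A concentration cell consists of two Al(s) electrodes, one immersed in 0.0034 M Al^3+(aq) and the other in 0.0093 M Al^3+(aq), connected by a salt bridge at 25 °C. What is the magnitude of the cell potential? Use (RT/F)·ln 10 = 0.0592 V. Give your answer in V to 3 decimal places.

For a concentration cell E°cell = 0, since both electrodes use the same couple.
The compartment with the higher Al^3+(aq) concentration (0.0093 M) acts as the cathode; ions are reduced there and produced at the dilute (0.0034 M) anode.
With n = 3, Ecell = −(0.0592/3)·log([dilute]/[conc]) = −(0.0592/3)·log(0.0034/0.0093) = +0.009 V.

0.009 V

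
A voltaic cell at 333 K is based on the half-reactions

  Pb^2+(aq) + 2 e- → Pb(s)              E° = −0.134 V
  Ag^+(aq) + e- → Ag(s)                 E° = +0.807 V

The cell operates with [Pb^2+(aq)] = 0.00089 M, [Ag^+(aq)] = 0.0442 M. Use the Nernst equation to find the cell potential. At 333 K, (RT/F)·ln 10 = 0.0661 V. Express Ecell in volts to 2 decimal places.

Ag⁺/Ag is reduced (cathode, E° = +0.807 V) and Pb²⁺/Pb is oxidized (anode).
The standard potential is +0.807 − (−0.134) = +0.941 V and the balanced reaction transfers n = 2 electrons.
For the overall reaction 2 Ag^+(aq) + Pb(s) → 2 Ag(s) + Pb^2+(aq), Q = [Pb^2+(aq)] / [Ag^+(aq)]^2 = 0.456, giving log Q = −0.341.
E = E° − (0.0661/n)·log Q = +0.941 − (0.0661/2)(−0.341) = +0.95 V.

+0.95 V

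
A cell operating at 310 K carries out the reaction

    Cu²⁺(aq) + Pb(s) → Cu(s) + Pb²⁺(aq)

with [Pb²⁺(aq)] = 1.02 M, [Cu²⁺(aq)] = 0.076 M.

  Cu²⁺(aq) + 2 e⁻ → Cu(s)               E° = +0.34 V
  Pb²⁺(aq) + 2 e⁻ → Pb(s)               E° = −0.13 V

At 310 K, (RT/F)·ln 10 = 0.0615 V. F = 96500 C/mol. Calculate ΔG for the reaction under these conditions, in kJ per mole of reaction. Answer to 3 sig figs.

With Cu²⁺/Cu reduced at the cathode, E°cell = +0.34 − (−0.13) = +0.47 V and n = 2.
Q = [Pb²⁺(aq)] / [Cu²⁺(aq)] = 13.4, so log Q = 1.128 and E = +0.47 − (0.0615/2)(1.128) = +0.4353 V.
Finally ΔG = −nFE = −(2)(96500 C/mol)(+0.4353 V) = −84.0 kJ/mol.

−84.0 kJ/mol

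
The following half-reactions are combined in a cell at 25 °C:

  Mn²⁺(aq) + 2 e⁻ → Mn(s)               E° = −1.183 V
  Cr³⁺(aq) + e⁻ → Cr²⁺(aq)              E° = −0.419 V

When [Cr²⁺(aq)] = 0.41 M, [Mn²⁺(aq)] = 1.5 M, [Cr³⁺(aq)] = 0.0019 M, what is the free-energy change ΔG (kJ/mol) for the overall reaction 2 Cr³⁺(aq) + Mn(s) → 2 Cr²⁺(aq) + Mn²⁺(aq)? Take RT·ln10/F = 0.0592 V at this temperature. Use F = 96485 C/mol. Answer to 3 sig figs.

−120 kJ/mol

The standard cell potential is −0.419 − (−1.183) = +0.764 V, with n = 2 electrons in the balanced equation.
Here Q = ([Cr²⁺(aq)]^2·[Mn²⁺(aq)]) / [Cr³⁺(aq)]^2 = 6.98×10^4 (log Q = 4.844), giving E = +0.764 − (0.0592/2)·(4.844) = +0.6206 V.
Then ΔG = −nFE = −2 × 96485 × +0.6206 J/mol = −120 kJ/mol.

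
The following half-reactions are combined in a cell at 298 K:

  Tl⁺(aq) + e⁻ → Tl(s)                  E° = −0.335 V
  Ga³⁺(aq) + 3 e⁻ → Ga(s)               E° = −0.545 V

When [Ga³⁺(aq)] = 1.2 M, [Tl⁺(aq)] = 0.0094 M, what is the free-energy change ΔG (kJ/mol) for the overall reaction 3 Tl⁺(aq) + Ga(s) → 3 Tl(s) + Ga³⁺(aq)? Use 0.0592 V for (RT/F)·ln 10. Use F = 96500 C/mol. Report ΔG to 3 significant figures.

−25.6 kJ/mol

The standard cell potential is −0.335 − (−0.545) = +0.210 V, with n = 3 electrons in the balanced equation.
Here Q = [Ga³⁺(aq)] / [Tl⁺(aq)]^3 = 1.44×10^6 (log Q = 6.160), giving E = +0.210 − (0.0592/3)·(6.160) = +0.0884 V.
ΔG = −nFE = −(3)(96500)(+0.0884) J/mol = −25.6 kJ/mol.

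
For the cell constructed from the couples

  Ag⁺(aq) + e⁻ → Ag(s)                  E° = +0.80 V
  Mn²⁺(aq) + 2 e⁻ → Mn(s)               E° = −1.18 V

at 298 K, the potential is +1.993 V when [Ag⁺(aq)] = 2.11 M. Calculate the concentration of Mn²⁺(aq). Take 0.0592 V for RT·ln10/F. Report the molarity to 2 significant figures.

Ag⁺/Ag is the cathode (higher E°); E°cell = +0.80 − (−1.18) = +1.98 V with n = 2.
From the Nernst equation, log Q = n(E° − E)/0.0592 = 2·(+1.98 − (+1.993))/0.0592 = −0.439.
The balanced reaction is 2 Ag⁺(aq) + Mn(s) → 2 Ag(s) + Mn²⁺(aq), so Q = [Mn²⁺(aq)] / [Ag⁺(aq)]^2.
Isolating [Mn²⁺(aq)] in Q = 10^{−0.439} yields log [Mn²⁺(aq)] = 0.210, i.e. 1.6 M.

1.6 M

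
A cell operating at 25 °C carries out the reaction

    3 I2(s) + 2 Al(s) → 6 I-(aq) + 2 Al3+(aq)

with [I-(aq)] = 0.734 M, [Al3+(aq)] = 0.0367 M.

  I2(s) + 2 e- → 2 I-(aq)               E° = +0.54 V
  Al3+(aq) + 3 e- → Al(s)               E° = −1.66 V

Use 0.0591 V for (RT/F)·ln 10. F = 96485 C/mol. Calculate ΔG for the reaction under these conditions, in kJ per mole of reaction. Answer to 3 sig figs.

The standard cell potential is +0.54 − (−1.66) = +2.20 V, with n = 6 electrons in the balanced equation.
Q = [I-(aq)]^6·[Al3+(aq)]^2 = 0.000211, so log Q = −3.676 and E = +2.20 − (0.0591/6)(−3.676) = +2.2362 V.
Finally ΔG = −nFE = −(6)(96485 C/mol)(+2.2362 V) = −1290 kJ/mol.

−1290 kJ/mol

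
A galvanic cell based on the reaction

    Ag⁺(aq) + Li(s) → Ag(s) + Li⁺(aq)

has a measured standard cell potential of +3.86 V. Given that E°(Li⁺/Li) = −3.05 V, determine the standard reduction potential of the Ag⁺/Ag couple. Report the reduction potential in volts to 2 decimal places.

+0.81 V

In the reaction as written the Ag⁺/Ag couple is reduced (cathode) and Li⁺/Li is oxidized (anode), so E°cell = E°(Ag⁺/Ag) − E°(Li⁺/Li).
E°(Ag⁺/Ag) = E°cell + E°(anode) = +3.86 + (−3.05) = +0.81 V.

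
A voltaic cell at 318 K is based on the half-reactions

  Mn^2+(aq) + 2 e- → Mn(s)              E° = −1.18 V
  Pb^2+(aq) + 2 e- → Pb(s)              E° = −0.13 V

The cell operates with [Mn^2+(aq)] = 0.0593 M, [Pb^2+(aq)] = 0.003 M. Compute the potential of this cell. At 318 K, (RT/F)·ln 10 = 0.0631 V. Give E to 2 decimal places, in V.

+1.01 V

Pb²⁺/Pb is reduced (cathode, E° = −0.13 V) and Mn²⁺/Mn is oxidized (anode).
E°cell = −0.13 − (−1.18) = +1.05 V, with n = 2 electrons transferred.
Balancing gives Pb^2+(aq) + Mn(s) → Pb(s) + Mn^2+(aq); hence Q = [Mn^2+(aq)] / [Pb^2+(aq)] = 19.8 (log Q = 1.296).
Applying E = E° − (RT ln10/nF)·log Q gives +1.05 − (0.0631/2)(1.296) = +1.01 V.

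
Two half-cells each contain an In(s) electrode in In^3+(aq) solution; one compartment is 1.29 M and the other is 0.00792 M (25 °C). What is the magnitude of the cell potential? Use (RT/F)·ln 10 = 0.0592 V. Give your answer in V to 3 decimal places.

For a concentration cell E°cell = 0, since both electrodes use the same couple.
The compartment with the higher In^3+(aq) concentration (1.29 M) acts as the cathode; ions are reduced there and produced at the dilute (0.00792 M) anode.
With n = 3, Ecell = −(0.0592/3)·log([dilute]/[conc]) = −(0.0592/3)·log(0.00792/1.29) = +0.044 V.

0.044 V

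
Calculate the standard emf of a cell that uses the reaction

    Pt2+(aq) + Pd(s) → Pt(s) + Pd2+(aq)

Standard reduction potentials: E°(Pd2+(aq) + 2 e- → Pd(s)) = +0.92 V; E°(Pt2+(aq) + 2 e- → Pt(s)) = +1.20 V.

+0.28 V

In the reaction as written, Pt2+(aq) is reduced (cathode) and Pd2+(aq) is produced by oxidation at the anode.
E°cell = E°(cathode) − E°(anode) = +1.20 − (+0.92) = +0.28 V.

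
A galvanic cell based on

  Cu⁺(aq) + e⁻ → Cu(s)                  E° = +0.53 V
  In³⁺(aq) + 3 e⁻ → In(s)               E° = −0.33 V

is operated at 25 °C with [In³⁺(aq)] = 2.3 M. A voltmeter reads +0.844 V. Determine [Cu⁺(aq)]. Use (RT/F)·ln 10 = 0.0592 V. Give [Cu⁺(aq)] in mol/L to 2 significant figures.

Cu⁺/Cu is the cathode (higher E°); E°cell = +0.53 − (−0.33) = +0.86 V with n = 3.
Rearranging E = E° − (0.0592/n)·log Q gives log Q = 3(+0.86 − (+0.844))/0.0592 = 0.811.
For 3 Cu⁺(aq) + In(s) → 3 Cu(s) + In³⁺(aq), the reaction quotient is Q = [In³⁺(aq)] / [Cu⁺(aq)]^3.
Isolating [Cu⁺(aq)] in Q = 10^{0.811} yields log [Cu⁺(aq)] = −0.150, i.e. 0.71 M.

0.71 M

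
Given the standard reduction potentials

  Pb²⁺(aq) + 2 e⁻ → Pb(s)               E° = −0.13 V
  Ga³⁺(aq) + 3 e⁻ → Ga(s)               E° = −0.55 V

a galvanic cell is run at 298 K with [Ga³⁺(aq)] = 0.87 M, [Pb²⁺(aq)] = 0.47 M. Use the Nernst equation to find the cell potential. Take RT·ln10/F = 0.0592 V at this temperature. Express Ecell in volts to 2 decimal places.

Pb²⁺/Pb is reduced (cathode, E° = −0.13 V) and Ga³⁺/Ga is oxidized (anode).
E°cell = E°cat − E°an = −0.13 − (−0.55) = +0.42 V; n = 6.
The balanced reaction is 3 Pb²⁺(aq) + 2 Ga(s) → 3 Pb(s) + 2 Ga³⁺(aq), so Q = [Ga³⁺(aq)]^2 / [Pb²⁺(aq)]^3 = 7.29 and log Q = 0.863.
E = E° − (0.0592/n)·log Q = +0.42 − (0.0592/6)(0.863) = +0.41 V.

+0.41 V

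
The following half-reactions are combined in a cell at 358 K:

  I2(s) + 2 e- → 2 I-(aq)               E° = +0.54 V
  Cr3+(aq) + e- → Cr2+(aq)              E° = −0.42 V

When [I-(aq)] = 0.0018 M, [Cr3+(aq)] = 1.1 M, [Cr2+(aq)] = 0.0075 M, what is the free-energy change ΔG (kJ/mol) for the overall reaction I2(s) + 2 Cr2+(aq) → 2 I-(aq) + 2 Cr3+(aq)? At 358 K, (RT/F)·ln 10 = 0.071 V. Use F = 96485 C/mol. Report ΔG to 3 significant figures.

E°cell = +0.54 − (−0.42) = +0.96 V; the balanced reaction transfers n = 2 electrons.
The reaction quotient is ([I-(aq)]^2·[Cr3+(aq)]^2) / [Cr2+(aq)]^2 = 0.0697; by Nernst, E = +0.96 − (0.071/2)(−1.157) = +1.0011 V.
ΔG = −nFE = −(2)(96485)(+1.0011) J/mol = −193 kJ/mol.

−193 kJ/mol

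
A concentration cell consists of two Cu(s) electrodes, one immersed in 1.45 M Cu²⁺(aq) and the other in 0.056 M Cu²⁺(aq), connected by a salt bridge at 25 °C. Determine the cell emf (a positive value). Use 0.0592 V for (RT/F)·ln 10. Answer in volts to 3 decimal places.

0.042 V

For a concentration cell E°cell = 0, since both electrodes use the same couple.
The compartment with the higher Cu²⁺(aq) concentration (1.45 M) acts as the cathode; ions are reduced there and produced at the dilute (0.056 M) anode.
With n = 2, Ecell = −(0.0592/2)·log([dilute]/[conc]) = −(0.0592/2)·log(0.056/1.45) = +0.042 V.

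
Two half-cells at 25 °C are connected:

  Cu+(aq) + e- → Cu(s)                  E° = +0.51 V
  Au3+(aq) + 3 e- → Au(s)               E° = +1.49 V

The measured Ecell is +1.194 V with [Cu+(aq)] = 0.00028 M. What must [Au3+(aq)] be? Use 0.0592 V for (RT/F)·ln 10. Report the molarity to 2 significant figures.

With Au³⁺/Au at the cathode and Cu⁺/Cu at the anode, E°cell = +1.49 − (+0.51) = +0.98 V (n = 3).
Since E = E° − (0.0592/n)·log Q, log Q = n(E° − E)/0.0592 = −10.845.
The balanced reaction is Au3+(aq) + 3 Cu(s) → Au(s) + 3 Cu+(aq), so Q = [Cu+(aq)]^3 / [Au3+(aq)].
Solving for the unknown gives log [Au3+(aq)] = 0.186, so [Au3+(aq)] ≈ 1.5 M.

1.5 M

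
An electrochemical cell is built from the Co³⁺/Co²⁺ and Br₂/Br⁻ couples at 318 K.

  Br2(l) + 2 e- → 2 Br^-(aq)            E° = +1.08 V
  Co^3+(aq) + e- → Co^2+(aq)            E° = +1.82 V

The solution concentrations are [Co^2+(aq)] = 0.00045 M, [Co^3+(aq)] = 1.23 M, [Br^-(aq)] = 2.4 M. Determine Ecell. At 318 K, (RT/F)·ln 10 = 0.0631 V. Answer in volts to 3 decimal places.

+0.981 V

Since E°(Co³⁺/Co²⁺) > E°(Br₂/Br⁻), Co³⁺/Co²⁺ serves as the cathode.
The standard potential is +1.82 − (+1.08) = +0.74 V and the balanced reaction transfers n = 2 electrons.
The balanced reaction is 2 Co^3+(aq) + 2 Br^-(aq) → 2 Co^2+(aq) + Br2(l), so Q = [Co^2+(aq)]^2 / ([Co^3+(aq)]^2·[Br^-(aq)]^2) = 2.32×10^−8 and log Q = −7.634.
By the Nernst equation, E = +0.74 − (0.0631/2)·(−7.634) = +0.981 V.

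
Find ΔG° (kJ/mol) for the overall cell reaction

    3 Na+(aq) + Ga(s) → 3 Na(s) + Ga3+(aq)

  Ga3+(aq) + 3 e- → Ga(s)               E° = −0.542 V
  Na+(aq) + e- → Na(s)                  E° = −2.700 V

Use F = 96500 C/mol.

+625 kJ/mol

In the reaction as written Na+(aq) is reduced, so the Na⁺/Na couple is the cathode and Ga³⁺/Ga is the anode.
E°cell = −2.700 − (−0.542) = −2.158 V; balancing electrons gives n = 3.
ΔG° = −nFE°cell = −(3)(96500)(−2.158) J/mol = +625 kJ/mol.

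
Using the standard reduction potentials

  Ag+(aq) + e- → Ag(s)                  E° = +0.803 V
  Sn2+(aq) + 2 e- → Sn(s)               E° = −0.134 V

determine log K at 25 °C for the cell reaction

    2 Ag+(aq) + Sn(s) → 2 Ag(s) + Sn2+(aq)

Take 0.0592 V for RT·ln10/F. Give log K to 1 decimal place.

The Ag⁺/Ag couple is reduced (cathode); E°cell = +0.803 − (−0.134) = +0.937 V with n = 2.
At equilibrium E = 0, so log K = nE°cell / 0.0592 = (2)(+0.937) / 0.0592 = 31.7.

log K = 31.7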